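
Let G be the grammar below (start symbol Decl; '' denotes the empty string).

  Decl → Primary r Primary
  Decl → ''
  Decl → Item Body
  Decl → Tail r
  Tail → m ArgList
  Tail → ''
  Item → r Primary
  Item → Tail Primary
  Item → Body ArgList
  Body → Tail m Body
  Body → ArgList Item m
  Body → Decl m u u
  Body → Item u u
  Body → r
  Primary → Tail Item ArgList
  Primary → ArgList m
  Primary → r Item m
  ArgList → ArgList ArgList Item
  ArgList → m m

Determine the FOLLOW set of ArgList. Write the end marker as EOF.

{ EOF, m, r, u }

In Tail → m ArgList: ArgList is at the end, add FOLLOW(Tail) = { m, r }.
In Item → Body ArgList: ArgList is at the end, add FOLLOW(Item) = { EOF, m, r, u }.
In Body → ArgList Item m: add FIRST(Item m) = { m, r }.
In Primary → Tail Item ArgList: ArgList is at the end, add FOLLOW(Primary) = { EOF, m, r, u }.
In Primary → ArgList m: add FIRST(m) = { m }.
In ArgList → ArgList ArgList Item: add FIRST(ArgList Item) = { m }.
In ArgList → ArgList ArgList Item: add FIRST(Item) = { m, r }.
Union: FOLLOW(ArgList) = { EOF, m, r, u }.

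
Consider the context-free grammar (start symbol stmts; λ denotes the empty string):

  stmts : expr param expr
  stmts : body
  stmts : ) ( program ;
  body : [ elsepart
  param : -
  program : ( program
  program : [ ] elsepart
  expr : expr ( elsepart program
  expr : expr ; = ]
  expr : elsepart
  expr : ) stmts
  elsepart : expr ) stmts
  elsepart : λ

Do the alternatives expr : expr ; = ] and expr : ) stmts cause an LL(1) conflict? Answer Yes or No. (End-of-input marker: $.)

Yes

FIRST(expr ; = ]) = { (, ), ; } and FIRST() stmts) = { ) }.
Both contain ), so the two alternatives are not disjoint — LL(1) conflict.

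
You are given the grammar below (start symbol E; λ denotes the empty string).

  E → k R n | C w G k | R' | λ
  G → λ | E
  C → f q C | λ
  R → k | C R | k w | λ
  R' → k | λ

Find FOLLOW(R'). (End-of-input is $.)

{ $, k }

In E → R': R' is at the end, add FOLLOW(E) = { $, k }.
Union: FOLLOW(R') = { $, k }.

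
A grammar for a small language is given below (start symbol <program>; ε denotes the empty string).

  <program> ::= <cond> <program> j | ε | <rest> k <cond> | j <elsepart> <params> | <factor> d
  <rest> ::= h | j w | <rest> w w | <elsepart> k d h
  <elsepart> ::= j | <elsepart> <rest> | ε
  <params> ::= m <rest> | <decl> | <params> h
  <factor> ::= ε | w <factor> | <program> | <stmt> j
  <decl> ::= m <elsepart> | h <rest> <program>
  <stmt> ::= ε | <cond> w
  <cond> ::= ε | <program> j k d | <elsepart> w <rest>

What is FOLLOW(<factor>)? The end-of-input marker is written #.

{ d }

In <program> ::= <factor> d: add FIRST(d) = { d }.
In <factor> ::= w <factor>: <factor> is at the end, add FOLLOW(<factor>) = { d }.
Union: FOLLOW(<factor>) = { d }.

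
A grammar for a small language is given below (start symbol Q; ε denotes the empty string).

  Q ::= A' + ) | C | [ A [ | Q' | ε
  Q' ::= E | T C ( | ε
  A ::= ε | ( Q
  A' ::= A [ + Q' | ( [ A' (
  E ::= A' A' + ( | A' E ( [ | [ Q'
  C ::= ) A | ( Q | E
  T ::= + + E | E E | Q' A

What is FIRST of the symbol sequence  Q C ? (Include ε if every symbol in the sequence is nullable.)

Add FIRST(Q)\{ε} = { (, ), +, [ }; Q is nullable, continue.
Add FIRST(C) = { (, ), [ }; C is not nullable, stop.

{ (, ), +, [ }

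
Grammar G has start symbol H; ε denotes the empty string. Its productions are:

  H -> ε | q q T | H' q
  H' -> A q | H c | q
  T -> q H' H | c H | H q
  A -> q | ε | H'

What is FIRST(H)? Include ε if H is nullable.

H -> ε contributes ε.
H -> q q T contributes {q}.
From H -> H' q: add FIRST(H') = { c, q }.
Union: FIRST(H) = { c, q, ε }.

{ c, q, ε }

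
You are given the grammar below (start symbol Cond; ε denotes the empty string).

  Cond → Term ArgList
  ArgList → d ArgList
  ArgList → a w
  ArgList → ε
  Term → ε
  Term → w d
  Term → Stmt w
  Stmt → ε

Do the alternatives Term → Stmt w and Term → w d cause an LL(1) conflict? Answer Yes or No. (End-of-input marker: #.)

Yes

FIRST(Stmt w) = { w } and FIRST(w d) = { w }.
Both contain w, so the two alternatives are not disjoint — LL(1) conflict.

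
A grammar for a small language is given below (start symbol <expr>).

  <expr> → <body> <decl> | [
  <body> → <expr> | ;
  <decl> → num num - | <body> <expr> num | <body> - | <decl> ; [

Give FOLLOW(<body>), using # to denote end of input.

{ -, ;, [, num }

In <expr> → <body> <decl>: add FIRST(<decl>) = { ;, [, num }.
In <decl> → <body> <expr> num: add FIRST(<expr> num) = { ;, [ }.
In <decl> → <body> -: add FIRST(-) = { - }.
Union: FOLLOW(<body>) = { -, ;, [, num }.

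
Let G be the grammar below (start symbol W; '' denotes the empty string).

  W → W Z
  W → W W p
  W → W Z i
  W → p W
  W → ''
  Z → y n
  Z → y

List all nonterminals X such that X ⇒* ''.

Directly nullable (have an ''-production): W.
No other nonterminal has a production whose RHS symbols are all nullable.

{ W }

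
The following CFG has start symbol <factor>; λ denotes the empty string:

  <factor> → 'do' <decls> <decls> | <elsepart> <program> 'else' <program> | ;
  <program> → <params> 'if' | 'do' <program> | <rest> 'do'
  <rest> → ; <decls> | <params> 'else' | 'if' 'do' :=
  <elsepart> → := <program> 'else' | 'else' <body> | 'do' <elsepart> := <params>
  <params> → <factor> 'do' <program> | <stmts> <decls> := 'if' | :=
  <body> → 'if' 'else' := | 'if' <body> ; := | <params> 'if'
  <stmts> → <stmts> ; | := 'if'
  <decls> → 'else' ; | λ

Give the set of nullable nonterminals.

{ <decls> }

Directly nullable (have an λ-production): <decls>.
No other nonterminal has a production whose RHS symbols are all nullable.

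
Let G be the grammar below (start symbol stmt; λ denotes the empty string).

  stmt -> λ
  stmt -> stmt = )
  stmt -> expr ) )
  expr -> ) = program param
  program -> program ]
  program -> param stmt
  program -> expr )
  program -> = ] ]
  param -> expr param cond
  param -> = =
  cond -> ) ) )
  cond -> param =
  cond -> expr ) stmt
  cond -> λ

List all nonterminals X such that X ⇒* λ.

Directly nullable (have an λ-production): stmt, cond.
No other nonterminal has a production whose RHS symbols are all nullable.

{ cond, stmt }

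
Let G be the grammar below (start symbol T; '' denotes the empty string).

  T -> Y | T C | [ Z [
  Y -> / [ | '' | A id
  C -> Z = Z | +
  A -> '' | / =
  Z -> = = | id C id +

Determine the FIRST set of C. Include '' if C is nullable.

{ +, =, id }

From C -> Z = Z: add FIRST(Z) = { =, id }.
C -> + contributes {+}.
Union: FIRST(C) = { +, =, id }.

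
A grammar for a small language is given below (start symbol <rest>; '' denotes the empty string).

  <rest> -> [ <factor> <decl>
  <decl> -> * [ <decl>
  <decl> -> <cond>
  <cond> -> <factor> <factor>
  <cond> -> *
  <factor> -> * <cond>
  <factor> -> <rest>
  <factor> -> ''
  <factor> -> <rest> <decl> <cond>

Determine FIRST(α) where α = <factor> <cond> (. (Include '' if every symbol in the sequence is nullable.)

Add FIRST(<factor>)\{''} = { *, [ }; <factor> is nullable, continue.
Add FIRST(<cond>)\{''} = { *, [ }; <cond> is nullable, continue.
( is a terminal; add {(} and stop.

{ (, *, [ }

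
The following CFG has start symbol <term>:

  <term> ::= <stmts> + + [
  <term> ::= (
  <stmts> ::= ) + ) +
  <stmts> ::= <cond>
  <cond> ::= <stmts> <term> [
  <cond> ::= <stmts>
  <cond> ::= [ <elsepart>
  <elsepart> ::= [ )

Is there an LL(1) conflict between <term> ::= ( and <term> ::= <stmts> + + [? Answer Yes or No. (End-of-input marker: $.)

FIRST(() = { ( } and FIRST(<stmts> + + [) = { ), [ }.
The FIRST sets are disjoint and neither alternative is nullable — no conflict.

No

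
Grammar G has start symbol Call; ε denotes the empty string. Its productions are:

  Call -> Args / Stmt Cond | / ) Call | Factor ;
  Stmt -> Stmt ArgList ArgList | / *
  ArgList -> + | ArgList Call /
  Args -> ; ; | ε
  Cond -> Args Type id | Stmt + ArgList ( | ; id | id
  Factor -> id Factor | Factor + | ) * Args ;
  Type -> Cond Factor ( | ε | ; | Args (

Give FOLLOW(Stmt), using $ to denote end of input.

In Call -> Args / Stmt Cond: add FIRST(Cond) = { (, /, ;, id }.
In Stmt -> Stmt ArgList ArgList: add FIRST(ArgList ArgList) = { + }.
In Cond -> Stmt + ArgList (: add FIRST(+ ArgList () = { + }.
Union: FOLLOW(Stmt) = { (, +, /, ;, id }.

{ (, +, /, ;, id }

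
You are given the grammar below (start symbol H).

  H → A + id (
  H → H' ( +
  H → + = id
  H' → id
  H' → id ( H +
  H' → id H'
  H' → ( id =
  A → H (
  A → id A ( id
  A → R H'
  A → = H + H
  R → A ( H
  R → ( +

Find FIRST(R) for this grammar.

{ (, +, =, id }

From R → A ( H: add FIRST(A) = { (, +, =, id }.
R → ( + contributes {(}.
Union: FIRST(R) = { (, +, =, id }.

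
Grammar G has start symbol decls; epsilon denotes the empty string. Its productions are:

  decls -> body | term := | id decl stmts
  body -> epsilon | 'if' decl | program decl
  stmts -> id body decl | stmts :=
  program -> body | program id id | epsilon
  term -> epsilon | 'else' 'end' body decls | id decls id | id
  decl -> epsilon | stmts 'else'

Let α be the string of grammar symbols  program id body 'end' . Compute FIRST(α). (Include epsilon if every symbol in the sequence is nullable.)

Add FIRST(program)\{epsilon} = { 'if', id }; program is nullable, continue.
id is a terminal; add {id} and stop.

{ 'if', id }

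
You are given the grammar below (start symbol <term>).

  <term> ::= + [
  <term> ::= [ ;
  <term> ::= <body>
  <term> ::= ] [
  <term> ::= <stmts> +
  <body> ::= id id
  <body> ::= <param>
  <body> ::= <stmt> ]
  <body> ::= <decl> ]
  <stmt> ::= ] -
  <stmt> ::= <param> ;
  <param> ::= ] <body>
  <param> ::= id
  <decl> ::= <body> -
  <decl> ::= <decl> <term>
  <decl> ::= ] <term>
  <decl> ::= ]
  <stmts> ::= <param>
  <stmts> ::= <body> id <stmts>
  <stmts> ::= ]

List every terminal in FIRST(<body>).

<body> ::= id id contributes {id}.
From <body> ::= <param>: add FIRST(<param>) = { ], id }.
From <body> ::= <stmt> ]: add FIRST(<stmt>) = { ], id }.
From <body> ::= <decl> ]: add FIRST(<decl>) = { ], id }.
Union: FIRST(<body>) = { ], id }.

{ ], id }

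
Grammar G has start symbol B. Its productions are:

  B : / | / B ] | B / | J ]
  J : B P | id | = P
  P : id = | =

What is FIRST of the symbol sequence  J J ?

Add FIRST(J) = { /, =, id }; J is not nullable, stop.

{ /, =, id }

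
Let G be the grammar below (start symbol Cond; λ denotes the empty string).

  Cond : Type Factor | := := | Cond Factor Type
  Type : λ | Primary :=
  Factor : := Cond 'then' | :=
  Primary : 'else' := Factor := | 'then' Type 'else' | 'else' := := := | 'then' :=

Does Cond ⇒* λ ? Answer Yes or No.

No

Nullable nonterminals: Type.
No production of Cond has an RHS whose symbols are all nullable, so Cond is not nullable.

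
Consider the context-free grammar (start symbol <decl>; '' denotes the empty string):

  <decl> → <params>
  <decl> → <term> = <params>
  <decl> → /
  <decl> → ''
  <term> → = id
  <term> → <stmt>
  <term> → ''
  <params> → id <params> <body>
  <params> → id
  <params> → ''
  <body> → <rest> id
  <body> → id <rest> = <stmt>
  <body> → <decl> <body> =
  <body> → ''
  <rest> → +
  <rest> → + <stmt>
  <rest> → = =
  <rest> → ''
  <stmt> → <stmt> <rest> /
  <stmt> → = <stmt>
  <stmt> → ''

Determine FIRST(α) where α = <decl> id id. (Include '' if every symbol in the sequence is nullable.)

{ +, /, =, id }

Add FIRST(<decl>)\{''} = { +, /, =, id }; <decl> is nullable, continue.
id is a terminal; add {id} and stop.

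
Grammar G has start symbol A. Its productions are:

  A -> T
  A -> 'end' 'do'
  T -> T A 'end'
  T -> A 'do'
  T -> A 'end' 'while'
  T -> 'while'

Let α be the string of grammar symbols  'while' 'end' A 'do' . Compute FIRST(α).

{ 'while' }

'while' is a terminal; add {'while'} and stop.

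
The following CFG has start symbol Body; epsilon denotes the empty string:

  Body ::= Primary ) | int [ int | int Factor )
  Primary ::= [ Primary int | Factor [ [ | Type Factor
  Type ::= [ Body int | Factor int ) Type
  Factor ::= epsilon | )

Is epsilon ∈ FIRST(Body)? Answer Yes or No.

No

Nullable nonterminals: Factor.
No production of Body has an RHS whose symbols are all nullable, so Body is not nullable.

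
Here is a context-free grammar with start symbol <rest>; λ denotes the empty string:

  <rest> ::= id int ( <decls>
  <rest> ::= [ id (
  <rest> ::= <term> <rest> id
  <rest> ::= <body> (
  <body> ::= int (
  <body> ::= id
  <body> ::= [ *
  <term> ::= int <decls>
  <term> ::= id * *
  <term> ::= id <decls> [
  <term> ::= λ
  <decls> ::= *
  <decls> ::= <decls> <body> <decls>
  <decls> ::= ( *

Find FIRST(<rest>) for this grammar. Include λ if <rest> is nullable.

{ [, id, int }

<rest> ::= id int ( <decls> contributes {id}.
<rest> ::= [ id ( contributes {[}.
From <rest> ::= <term> <rest> id: <term> nullable, take FIRST(<term>) ∪ FIRST(<rest>) = { [, id, int }.
From <rest> ::= <body> (: add FIRST(<body>) = { [, id, int }.
Union: FIRST(<rest>) = { [, id, int }.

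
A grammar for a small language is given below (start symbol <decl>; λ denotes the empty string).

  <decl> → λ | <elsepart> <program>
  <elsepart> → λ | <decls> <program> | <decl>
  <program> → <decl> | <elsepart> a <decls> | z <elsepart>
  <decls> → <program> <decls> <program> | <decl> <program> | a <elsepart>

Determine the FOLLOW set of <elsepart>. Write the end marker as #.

In <decl> → <elsepart> <program>: add FIRST(<program>)\{λ} = { a, z }.
  Since <program> is nullable, also add FOLLOW(<decl>) = { #, a, z }.
In <program> → <elsepart> a <decls>: add FIRST(a <decls>) = { a }.
In <program> → z <elsepart>: <elsepart> is at the end, add FOLLOW(<program>) = { #, a, z }.
In <decls> → a <elsepart>: <elsepart> is at the end, add FOLLOW(<decls>) = { #, a, z }.
Union: FOLLOW(<elsepart>) = { #, a, z }.

{ #, a, z }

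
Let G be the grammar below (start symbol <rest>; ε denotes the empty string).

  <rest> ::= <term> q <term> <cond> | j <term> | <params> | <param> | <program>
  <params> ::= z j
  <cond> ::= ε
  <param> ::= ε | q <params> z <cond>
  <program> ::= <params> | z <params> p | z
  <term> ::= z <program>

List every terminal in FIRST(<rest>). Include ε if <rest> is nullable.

From <rest> ::= <term> q <term> <cond>: add FIRST(<term>) = { z }.
<rest> ::= j <term> contributes {j}.
From <rest> ::= <params>: add FIRST(<params>) = { z }.
From <rest> ::= <param>: add FIRST(<param>) = { q, ε } (including ε since <param> is nullable).
From <rest> ::= <program>: add FIRST(<program>) = { z }.
Union: FIRST(<rest>) = { j, q, z, ε }.

{ j, q, z, ε }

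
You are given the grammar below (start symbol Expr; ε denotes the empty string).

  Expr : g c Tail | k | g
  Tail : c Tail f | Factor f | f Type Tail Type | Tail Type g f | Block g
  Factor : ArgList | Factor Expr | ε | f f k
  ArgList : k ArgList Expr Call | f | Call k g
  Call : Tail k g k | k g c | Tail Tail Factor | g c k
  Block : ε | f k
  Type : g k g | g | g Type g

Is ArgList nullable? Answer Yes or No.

No

Nullable nonterminals: Block, Factor.
No production of ArgList has an RHS whose symbols are all nullable, so ArgList is not nullable.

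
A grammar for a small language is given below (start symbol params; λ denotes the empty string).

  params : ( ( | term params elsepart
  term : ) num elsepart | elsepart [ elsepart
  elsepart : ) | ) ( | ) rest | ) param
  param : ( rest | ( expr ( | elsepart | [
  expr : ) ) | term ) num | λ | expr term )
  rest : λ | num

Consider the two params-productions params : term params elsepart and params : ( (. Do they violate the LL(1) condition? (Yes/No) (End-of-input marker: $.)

FIRST(term params elsepart) = { ) } and FIRST(( () = { ( }.
The FIRST sets are disjoint and neither alternative is nullable — no conflict.

No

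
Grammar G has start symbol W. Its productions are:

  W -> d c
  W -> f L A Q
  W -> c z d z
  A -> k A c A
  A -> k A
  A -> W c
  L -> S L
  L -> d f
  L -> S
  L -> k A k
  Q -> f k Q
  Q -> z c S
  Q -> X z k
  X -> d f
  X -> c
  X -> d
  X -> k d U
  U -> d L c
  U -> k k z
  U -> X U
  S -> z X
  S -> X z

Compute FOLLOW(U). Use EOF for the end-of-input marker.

{ EOF, c, d, f, k, z }

In X -> k d U: U is at the end, add FOLLOW(X) = { EOF, c, d, f, k, z }.
In U -> X U: U is at the end, add FOLLOW(U) = { EOF, c, d, f, k, z }.
Union: FOLLOW(U) = { EOF, c, d, f, k, z }.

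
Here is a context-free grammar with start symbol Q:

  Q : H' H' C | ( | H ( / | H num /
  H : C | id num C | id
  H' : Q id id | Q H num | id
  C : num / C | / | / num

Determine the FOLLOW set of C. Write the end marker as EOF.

{ EOF, (, /, id, num }

In Q : H' H' C: C is at the end, add FOLLOW(Q) = { EOF, /, id, num }.
In H : C: C is at the end, add FOLLOW(H) = { (, num }.
In H : id num C: C is at the end, add FOLLOW(H) = { (, num }.
In C : num / C: C is at the end, add FOLLOW(C) = { EOF, (, /, id, num }.
Union: FOLLOW(C) = { EOF, (, /, id, num }.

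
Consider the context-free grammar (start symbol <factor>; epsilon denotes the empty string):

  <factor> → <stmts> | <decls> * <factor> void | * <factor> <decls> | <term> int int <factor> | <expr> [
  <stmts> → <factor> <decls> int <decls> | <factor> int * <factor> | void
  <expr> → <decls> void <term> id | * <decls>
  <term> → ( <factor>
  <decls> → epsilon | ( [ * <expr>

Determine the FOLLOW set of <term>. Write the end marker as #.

In <factor> → <term> int int <factor>: add FIRST(int int <factor>) = { int }.
In <expr> → <decls> void <term> id: add FIRST(id) = { id }.
Union: FOLLOW(<term>) = { id, int }.

{ id, int }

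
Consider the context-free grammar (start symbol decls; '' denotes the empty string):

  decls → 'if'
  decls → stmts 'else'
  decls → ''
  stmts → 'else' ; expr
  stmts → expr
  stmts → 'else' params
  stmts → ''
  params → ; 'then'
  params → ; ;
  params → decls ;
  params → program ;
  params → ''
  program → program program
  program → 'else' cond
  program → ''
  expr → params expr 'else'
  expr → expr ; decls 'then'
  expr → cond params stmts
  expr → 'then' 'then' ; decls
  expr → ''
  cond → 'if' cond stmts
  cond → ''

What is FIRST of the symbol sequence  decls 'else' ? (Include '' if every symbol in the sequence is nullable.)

Add FIRST(decls)\{''} = { 'else', 'if', 'then', ; }; decls is nullable, continue.
'else' is a terminal; add {'else'} and stop.

{ 'else', 'if', 'then', ; }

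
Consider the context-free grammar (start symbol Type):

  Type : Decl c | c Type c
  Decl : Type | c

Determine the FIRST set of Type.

{ c }

From Type : Decl c: add FIRST(Decl) = { c }.
Type : c Type c contributes {c}.
Union: FIRST(Type) = { c }.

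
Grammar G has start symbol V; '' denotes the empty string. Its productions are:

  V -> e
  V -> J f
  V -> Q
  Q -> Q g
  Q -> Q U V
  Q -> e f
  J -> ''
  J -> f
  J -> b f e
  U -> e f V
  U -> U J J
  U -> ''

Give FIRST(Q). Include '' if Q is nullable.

From Q -> Q g: add FIRST(Q) = { e }.
From Q -> Q U V: add FIRST(Q) = { e }.
Q -> e f contributes {e}.
Union: FIRST(Q) = { e }.

{ e }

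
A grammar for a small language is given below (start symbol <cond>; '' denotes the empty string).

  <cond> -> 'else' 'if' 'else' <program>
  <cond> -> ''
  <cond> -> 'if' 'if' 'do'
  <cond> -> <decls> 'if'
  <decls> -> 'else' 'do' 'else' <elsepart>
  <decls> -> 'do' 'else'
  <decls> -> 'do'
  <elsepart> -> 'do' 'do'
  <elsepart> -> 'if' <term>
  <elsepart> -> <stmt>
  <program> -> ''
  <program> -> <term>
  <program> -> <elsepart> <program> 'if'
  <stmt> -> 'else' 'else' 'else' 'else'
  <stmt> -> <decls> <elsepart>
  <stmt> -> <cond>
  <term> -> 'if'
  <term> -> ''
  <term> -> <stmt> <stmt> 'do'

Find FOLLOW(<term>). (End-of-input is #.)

{ #, 'do', 'else', 'if' }

In <elsepart> -> 'if' <term>: <term> is at the end, add FOLLOW(<elsepart>) = { 'do', 'else', 'if' }.
In <program> -> <term>: <term> is at the end, add FOLLOW(<program>) = { #, 'do', 'else', 'if' }.
Union: FOLLOW(<term>) = { #, 'do', 'else', 'if' }.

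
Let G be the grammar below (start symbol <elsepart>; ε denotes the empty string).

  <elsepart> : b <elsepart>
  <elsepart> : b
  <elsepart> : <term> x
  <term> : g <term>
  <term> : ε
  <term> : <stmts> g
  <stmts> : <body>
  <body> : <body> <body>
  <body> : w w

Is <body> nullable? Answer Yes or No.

Nullable nonterminals: <term>.
No production of <body> has an RHS whose symbols are all nullable, so <body> is not nullable.

No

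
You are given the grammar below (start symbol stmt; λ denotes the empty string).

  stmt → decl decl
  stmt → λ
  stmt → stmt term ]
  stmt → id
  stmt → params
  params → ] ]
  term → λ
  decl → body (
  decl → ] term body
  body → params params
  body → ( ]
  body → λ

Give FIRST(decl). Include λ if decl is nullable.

From decl → body (: body nullable, take FIRST(body) ∪ {(} = { (, ] }.
decl → ] term body contributes {]}.
Union: FIRST(decl) = { (, ] }.

{ (, ] }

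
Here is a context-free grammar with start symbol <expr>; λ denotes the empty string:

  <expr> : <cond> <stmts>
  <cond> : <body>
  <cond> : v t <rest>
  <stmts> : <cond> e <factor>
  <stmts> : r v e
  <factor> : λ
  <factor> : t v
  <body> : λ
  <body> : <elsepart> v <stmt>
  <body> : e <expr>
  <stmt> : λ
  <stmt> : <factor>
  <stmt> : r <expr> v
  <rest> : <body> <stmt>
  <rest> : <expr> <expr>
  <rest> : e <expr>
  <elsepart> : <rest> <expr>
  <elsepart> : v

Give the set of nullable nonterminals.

{ <body>, <cond>, <factor>, <rest>, <stmt> }

Directly nullable (have an λ-production): <factor>, <body>, <stmt>.
<cond> : <body> with every symbol nullable, so <cond> is nullable.
<rest> : <body> <stmt> with every symbol nullable, so <rest> is nullable.
No other nonterminal has a production whose RHS symbols are all nullable.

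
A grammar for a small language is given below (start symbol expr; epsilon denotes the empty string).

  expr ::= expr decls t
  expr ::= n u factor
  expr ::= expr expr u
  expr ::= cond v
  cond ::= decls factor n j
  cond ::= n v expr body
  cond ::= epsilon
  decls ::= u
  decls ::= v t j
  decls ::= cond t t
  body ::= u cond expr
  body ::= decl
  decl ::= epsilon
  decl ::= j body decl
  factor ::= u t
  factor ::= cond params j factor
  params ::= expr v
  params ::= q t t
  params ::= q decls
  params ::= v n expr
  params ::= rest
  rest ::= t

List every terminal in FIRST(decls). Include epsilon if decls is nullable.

{ n, t, u, v }

decls ::= u contributes {u}.
decls ::= v t j contributes {v}.
From decls ::= cond t t: cond nullable, take FIRST(cond) ∪ {t} = { n, t, u, v }.
Union: FIRST(decls) = { n, t, u, v }.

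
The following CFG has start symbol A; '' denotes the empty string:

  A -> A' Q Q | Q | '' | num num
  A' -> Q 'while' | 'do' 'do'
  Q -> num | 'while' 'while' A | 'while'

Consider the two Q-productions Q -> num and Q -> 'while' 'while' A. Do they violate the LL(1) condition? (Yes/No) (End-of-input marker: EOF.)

FIRST(num) = { num } and FIRST('while' 'while' A) = { 'while' }.
The FIRST sets are disjoint and neither alternative is nullable — no conflict.

No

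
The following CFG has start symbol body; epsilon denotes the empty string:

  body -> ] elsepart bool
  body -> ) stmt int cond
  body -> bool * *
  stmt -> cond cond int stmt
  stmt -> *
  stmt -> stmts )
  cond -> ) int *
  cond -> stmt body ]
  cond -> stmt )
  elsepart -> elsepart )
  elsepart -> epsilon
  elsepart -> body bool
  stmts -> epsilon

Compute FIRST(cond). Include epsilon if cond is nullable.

{ ), * }

cond -> ) int * contributes {)}.
From cond -> stmt body ]: add FIRST(stmt) = { ), * }.
From cond -> stmt ): add FIRST(stmt) = { ), * }.
Union: FIRST(cond) = { ), * }.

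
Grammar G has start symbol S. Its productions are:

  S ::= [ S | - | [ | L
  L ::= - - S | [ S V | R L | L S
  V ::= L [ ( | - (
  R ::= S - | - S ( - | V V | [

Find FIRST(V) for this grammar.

From V ::= L [ (: add FIRST(L) = { -, [ }.
V ::= - ( contributes {-}.
Union: FIRST(V) = { -, [ }.

{ -, [ }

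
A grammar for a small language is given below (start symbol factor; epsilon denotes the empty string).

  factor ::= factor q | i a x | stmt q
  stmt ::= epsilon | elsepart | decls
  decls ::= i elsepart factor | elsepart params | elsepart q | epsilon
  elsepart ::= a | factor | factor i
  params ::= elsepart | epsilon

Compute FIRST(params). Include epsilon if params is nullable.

{ a, i, q, epsilon }

From params ::= elsepart: add FIRST(elsepart) = { a, i, q }.
params ::= epsilon contributes epsilon.
Union: FIRST(params) = { a, i, q, epsilon }.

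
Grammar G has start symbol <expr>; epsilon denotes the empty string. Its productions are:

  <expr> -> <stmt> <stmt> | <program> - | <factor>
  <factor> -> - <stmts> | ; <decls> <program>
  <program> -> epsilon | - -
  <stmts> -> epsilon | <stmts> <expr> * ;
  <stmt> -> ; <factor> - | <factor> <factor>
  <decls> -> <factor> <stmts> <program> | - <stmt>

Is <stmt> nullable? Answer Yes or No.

No

Nullable nonterminals: <program>, <stmts>.
No production of <stmt> has an RHS whose symbols are all nullable, so <stmt> is not nullable.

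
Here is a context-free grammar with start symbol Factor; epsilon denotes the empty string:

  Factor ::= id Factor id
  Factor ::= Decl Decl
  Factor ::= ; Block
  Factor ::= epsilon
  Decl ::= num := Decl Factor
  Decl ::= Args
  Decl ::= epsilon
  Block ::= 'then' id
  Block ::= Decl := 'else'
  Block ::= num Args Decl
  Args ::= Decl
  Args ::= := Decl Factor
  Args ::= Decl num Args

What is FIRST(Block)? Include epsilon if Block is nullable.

{ 'then', :=, num }

Block ::= 'then' id contributes {'then'}.
From Block ::= Decl := 'else': Decl nullable, take FIRST(Decl) ∪ {:=} = { :=, num }.
Block ::= num Args Decl contributes {num}.
Union: FIRST(Block) = { 'then', :=, num }.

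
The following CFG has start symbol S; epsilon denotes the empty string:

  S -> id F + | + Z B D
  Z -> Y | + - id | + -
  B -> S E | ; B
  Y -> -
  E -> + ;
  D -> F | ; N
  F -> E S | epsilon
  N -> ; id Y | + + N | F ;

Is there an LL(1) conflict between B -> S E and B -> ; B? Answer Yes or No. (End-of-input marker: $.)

FIRST(S E) = { +, id } and FIRST(; B) = { ; }.
The FIRST sets are disjoint and neither alternative is nullable — no conflict.

No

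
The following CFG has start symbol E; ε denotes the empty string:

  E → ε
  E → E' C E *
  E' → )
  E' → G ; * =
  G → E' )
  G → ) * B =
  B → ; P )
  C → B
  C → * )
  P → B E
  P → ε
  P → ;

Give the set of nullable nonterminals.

{ E, P }

Directly nullable (have an ε-production): E, P.
No other nonterminal has a production whose RHS symbols are all nullable.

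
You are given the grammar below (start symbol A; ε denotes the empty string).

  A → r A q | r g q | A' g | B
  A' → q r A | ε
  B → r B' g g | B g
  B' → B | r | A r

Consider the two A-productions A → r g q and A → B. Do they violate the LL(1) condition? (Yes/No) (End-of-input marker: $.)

Yes

FIRST(r g q) = { r } and FIRST(B) = { r }.
Both contain r, so the two alternatives are not disjoint — LL(1) conflict.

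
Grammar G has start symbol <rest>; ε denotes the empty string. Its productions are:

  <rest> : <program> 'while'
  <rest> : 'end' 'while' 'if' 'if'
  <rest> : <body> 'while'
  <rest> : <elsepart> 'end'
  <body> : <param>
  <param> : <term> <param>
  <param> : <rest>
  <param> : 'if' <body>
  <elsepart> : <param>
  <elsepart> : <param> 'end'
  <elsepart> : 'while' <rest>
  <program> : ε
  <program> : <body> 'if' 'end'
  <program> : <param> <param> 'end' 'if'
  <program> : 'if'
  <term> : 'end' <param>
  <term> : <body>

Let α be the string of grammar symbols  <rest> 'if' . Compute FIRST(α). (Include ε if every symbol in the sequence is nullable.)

Add FIRST(<rest>) = { 'end', 'if', 'while' }; <rest> is not nullable, stop.

{ 'end', 'if', 'while' }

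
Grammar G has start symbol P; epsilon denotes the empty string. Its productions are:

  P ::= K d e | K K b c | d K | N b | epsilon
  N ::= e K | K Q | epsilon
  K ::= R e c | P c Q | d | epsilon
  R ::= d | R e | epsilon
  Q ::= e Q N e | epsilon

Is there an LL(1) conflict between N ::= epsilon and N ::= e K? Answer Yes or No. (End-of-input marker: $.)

Yes

FIRST(epsilon) = { epsilon } and FIRST(e K) = { e }.
The first alternative is nullable and FOLLOW(N) = { b, e } shares e with FIRST of the second — conflict.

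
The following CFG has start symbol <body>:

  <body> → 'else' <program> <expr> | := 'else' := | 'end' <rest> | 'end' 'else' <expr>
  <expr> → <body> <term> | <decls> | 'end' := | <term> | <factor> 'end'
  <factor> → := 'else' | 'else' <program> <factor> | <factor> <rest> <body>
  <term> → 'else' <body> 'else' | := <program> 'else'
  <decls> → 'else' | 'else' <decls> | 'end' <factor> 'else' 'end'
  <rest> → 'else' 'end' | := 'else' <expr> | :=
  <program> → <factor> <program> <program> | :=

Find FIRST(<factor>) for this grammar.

<factor> → := 'else' contributes {:=}.
<factor> → 'else' <program> <factor> contributes {'else'}.
From <factor> → <factor> <rest> <body>: add FIRST(<factor>) = { 'else', := }.
Union: FIRST(<factor>) = { 'else', := }.

{ 'else', := }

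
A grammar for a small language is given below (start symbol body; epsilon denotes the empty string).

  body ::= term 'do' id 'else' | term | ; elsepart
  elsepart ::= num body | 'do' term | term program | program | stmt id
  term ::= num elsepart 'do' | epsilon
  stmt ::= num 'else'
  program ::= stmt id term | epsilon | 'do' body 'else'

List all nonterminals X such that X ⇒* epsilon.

{ body, elsepart, program, term }

Directly nullable (have an epsilon-production): term, program.
body ::= term with every symbol nullable, so body is nullable.
elsepart ::= term program with every symbol nullable, so elsepart is nullable.
No other nonterminal has a production whose RHS symbols are all nullable.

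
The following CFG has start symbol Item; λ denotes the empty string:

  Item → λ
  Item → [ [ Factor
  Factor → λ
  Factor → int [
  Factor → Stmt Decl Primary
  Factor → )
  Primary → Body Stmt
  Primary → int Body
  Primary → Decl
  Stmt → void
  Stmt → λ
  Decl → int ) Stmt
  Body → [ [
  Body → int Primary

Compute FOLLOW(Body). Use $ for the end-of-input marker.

In Primary → Body Stmt: add FIRST(Stmt)\{λ} = { void }.
  Since Stmt is nullable, also add FOLLOW(Primary) = { $, void }.
In Primary → int Body: Body is at the end, add FOLLOW(Primary) = { $, void }.
Union: FOLLOW(Body) = { $, void }.

{ $, void }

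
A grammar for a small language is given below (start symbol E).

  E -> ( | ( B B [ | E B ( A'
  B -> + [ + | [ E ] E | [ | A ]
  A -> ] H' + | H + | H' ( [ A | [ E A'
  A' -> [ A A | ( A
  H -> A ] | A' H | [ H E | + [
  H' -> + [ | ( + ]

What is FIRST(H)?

{ (, +, [, ] }

From H -> A ]: add FIRST(A) = { (, +, [, ] }.
From H -> A' H: add FIRST(A') = { (, [ }.
H -> [ H E contributes {[}.
H -> + [ contributes {+}.
Union: FIRST(H) = { (, +, [, ] }.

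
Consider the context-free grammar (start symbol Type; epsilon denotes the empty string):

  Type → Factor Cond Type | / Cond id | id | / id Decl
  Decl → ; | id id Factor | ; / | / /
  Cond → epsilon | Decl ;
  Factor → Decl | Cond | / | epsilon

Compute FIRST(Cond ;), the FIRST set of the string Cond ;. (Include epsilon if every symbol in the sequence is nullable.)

Add FIRST(Cond)\{epsilon} = { /, ;, id }; Cond is nullable, continue.
; is a terminal; add {;} and stop.

{ /, ;, id }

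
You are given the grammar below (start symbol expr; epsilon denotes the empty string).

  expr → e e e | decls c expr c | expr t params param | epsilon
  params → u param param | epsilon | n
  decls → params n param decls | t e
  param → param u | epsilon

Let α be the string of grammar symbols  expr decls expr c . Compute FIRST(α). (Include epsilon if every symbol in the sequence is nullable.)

Add FIRST(expr)\{epsilon} = { e, n, t, u }; expr is nullable, continue.
Add FIRST(decls) = { n, t, u }; decls is not nullable, stop.

{ e, n, t, u }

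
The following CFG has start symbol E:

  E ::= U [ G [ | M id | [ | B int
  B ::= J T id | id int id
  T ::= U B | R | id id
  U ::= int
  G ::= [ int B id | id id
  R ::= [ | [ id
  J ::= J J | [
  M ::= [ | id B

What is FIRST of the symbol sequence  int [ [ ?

{ int }

int is a terminal; add {int} and stop.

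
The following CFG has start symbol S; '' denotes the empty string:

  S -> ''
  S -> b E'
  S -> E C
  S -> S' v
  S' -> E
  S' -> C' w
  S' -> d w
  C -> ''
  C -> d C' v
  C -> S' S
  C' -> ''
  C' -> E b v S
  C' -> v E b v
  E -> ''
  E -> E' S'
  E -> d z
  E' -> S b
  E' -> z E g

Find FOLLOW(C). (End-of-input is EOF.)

In S -> E C: C is at the end, add FOLLOW(S) = { EOF, b, v, w }.
Union: FOLLOW(C) = { EOF, b, v, w }.

{ EOF, b, v, w }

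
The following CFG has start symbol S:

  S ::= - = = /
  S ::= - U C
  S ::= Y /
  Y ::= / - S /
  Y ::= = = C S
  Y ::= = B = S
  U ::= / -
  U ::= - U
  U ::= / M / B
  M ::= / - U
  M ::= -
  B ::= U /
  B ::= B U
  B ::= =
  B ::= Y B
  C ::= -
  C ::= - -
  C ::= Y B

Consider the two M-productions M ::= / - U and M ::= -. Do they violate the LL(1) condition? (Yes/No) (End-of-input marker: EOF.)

No

FIRST(/ - U) = { / } and FIRST(-) = { - }.
The FIRST sets are disjoint and neither alternative is nullable — no conflict.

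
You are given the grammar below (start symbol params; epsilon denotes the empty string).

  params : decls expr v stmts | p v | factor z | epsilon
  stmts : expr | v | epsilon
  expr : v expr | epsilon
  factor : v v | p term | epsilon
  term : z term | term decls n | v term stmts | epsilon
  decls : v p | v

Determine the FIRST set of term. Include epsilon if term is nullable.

{ v, z, epsilon }

term : z term contributes {z}.
From term : term decls n: term nullable, take FIRST(term) ∪ FIRST(decls) = { v, z }.
term : v term stmts contributes {v}.
term : epsilon contributes epsilon.
Union: FIRST(term) = { v, z, epsilon }.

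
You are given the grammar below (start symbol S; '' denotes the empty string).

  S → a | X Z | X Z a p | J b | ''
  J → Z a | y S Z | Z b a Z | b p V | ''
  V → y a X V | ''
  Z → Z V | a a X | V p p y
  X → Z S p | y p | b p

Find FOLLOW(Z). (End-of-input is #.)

{ #, a, b, p, y }

In S → X Z: Z is at the end, add FOLLOW(S) = { #, a, p, y }.
In S → X Z a p: add FIRST(a p) = { a }.
In J → Z a: add FIRST(a) = { a }.
In J → y S Z: Z is at the end, add FOLLOW(J) = { b }.
In J → Z b a Z: add FIRST(b a Z) = { b }.
In J → Z b a Z: Z is at the end, add FOLLOW(J) = { b }.
In Z → Z V: add FIRST(V)\{''} = { y }.
  Since V is nullable, also add FOLLOW(Z) = { #, a, b, p, y }.
In X → Z S p: add FIRST(S p) = { a, b, p, y }.
Union: FOLLOW(Z) = { #, a, b, p, y }.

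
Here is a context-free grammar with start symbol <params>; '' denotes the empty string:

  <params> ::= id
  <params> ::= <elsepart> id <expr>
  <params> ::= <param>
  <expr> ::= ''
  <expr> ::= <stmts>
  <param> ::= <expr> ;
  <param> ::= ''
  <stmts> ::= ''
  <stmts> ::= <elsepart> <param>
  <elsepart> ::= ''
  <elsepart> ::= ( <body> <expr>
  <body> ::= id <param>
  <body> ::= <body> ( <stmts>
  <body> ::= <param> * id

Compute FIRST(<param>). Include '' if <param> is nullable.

From <param> ::= <expr> ;: <expr> nullable, take FIRST(<expr>) ∪ {;} = { (, ; }.
<param> ::= '' contributes ''.
Union: FIRST(<param>) = { (, ;, '' }.

{ (, ;, '' }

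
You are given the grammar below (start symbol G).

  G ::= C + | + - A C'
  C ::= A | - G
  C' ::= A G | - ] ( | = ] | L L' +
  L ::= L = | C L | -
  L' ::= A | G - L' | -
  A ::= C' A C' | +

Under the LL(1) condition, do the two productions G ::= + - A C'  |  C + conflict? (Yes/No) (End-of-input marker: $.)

Yes

FIRST(+ - A C') = { + } and FIRST(C +) = { +, -, = }.
Both contain +, so the two alternatives are not disjoint — LL(1) conflict.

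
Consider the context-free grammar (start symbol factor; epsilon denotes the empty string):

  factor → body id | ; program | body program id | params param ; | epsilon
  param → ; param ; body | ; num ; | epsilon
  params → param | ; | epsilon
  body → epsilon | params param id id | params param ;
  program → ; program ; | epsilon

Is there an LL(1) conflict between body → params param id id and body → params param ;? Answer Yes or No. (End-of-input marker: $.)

FIRST(params param id id) = { ;, id } and FIRST(params param ;) = { ; }.
Both contain ;, so the two alternatives are not disjoint — LL(1) conflict.

Yes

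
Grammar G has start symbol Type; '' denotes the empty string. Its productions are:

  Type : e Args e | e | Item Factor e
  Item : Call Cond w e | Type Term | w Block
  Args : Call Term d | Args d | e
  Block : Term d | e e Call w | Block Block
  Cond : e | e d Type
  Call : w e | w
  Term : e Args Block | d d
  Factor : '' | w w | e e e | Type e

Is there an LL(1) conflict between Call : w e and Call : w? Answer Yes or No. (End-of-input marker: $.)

Yes

FIRST(w e) = { w } and FIRST(w) = { w }.
Both contain w, so the two alternatives are not disjoint — LL(1) conflict.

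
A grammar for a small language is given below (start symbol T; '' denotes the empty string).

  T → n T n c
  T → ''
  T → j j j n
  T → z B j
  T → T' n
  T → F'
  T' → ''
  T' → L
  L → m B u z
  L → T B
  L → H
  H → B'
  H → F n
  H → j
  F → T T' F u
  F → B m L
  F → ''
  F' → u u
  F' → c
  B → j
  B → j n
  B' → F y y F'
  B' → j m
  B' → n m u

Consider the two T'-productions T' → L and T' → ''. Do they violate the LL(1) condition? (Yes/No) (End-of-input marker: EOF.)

Yes

FIRST(L) = { c, j, m, n, u, y, z } and FIRST('') = { '' }.
The second alternative is nullable and FOLLOW(T') = { c, j, m, n, u, y, z } shares c with FIRST of the first — conflict.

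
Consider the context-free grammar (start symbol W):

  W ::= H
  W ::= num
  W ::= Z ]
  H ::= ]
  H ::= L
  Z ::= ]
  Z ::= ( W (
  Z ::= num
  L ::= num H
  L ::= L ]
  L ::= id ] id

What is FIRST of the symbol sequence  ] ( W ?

] is a terminal; add {]} and stop.

{ ] }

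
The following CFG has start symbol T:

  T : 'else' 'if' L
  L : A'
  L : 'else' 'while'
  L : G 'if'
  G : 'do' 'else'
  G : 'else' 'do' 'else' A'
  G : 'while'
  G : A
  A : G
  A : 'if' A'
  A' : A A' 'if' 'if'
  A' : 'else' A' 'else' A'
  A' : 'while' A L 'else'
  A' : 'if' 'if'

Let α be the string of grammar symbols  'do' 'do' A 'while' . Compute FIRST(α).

'do' is a terminal; add {'do'} and stop.

{ 'do' }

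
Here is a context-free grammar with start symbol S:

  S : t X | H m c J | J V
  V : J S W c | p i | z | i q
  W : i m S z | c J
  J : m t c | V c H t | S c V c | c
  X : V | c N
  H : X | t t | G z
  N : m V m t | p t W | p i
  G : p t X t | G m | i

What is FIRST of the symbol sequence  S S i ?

{ c, i, m, p, t, z }

Add FIRST(S) = { c, i, m, p, t, z }; S is not nullable, stop.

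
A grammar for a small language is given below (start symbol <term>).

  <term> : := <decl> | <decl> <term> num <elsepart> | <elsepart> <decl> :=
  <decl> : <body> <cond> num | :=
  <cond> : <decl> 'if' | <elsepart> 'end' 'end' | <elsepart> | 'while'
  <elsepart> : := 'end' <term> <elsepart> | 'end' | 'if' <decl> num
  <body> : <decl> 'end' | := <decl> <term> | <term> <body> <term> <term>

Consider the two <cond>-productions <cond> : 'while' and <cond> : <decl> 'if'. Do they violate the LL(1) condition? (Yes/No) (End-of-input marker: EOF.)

No

FIRST('while') = { 'while' } and FIRST(<decl> 'if') = { 'end', 'if', := }.
The FIRST sets are disjoint and neither alternative is nullable — no conflict.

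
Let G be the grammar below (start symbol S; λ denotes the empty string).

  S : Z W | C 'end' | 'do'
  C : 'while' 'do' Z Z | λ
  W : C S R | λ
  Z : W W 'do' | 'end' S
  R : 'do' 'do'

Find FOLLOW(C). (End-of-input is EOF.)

{ 'do', 'end', 'while' }

In S : C 'end': add FIRST('end') = { 'end' }.
In W : C S R: add FIRST(S R) = { 'do', 'end', 'while' }.
Union: FOLLOW(C) = { 'do', 'end', 'while' }.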